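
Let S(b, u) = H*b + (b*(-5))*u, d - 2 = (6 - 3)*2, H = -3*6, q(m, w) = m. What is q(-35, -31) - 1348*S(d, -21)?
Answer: -938243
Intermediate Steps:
H = -18
d = 8 (d = 2 + (6 - 3)*2 = 2 + 3*2 = 2 + 6 = 8)
S(b, u) = -18*b - 5*b*u (S(b, u) = -18*b + (b*(-5))*u = -18*b + (-5*b)*u = -18*b - 5*b*u)
q(-35, -31) - 1348*S(d, -21) = -35 - (-1348)*8*(18 + 5*(-21)) = -35 - (-1348)*8*(18 - 105) = -35 - (-1348)*8*(-87) = -35 - 1348*696 = -35 - 938208 = -938243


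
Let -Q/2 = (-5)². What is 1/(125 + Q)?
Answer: 1/75 ≈ 0.013333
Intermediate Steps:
Q = -50 (Q = -2*(-5)² = -2*25 = -50)
1/(125 + Q) = 1/(125 - 50) = 1/75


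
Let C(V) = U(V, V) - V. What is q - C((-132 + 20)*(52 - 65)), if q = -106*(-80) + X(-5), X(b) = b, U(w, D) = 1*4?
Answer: 9927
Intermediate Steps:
U(w, D) = 4
q = 8475 (q = -106*(-80) - 5 = 8480 - 5 = 8475)
C(V) = 4 - V
q - C((-132 + 20)*(52 - 65)) = 8475 - (4 - (-132 + 20)*(52 - 65)) = 8475 - (4 - (-112)*(-13)) = 8475 - (4 - 1*1456) = 8475 - (4 - 1456) = 8475 - 1*(-1452) = 8475 + 1452 = 9927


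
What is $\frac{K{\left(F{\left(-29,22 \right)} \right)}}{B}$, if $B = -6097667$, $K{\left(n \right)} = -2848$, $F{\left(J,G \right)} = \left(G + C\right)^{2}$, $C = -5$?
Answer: $\frac{2848}{6097667} \approx 0.00046706$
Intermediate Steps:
$F{\left(J,G \right)} = \left(-5 + G\right)^{2}$ ($F{\left(J,G \right)} = \left(G - 5\right)^{2} = \left(-5 + G\right)^{2}$)
$\frac{K{\left(F{\left(-29,22 \right)} \right)}}{B} = - \frac{2848}{-6097667} = \left(-2848\right) \left(- \frac{1}{6097667}\right) = \frac{2848}{6097667}$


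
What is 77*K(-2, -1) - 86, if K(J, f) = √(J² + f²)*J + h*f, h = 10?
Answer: -856 - 154*√5 ≈ -1200.4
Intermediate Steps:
K(J, f) = 10*f + J*√(J² + f²) (K(J, f) = √(J² + f²)*J + 10*f = J*√(J² + f²) + 10*f = 10*f + J*√(J² + f²))
77*K(-2, -1) - 86 = 77*(10*(-1) - 2*√((-2)² + (-1)²)) - 86 = 77*(-10 - 2*√(4 + 1)) - 86 = 77*(-10 - 2*√5) - 86 = (-770 - 154*√5) - 86 = -856 - 154*√5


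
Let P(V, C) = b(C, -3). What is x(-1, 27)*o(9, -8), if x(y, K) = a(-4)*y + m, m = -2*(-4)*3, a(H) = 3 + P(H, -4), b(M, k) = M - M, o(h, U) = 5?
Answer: 105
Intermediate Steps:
b(M, k) = 0
P(V, C) = 0
a(H) = 3 (a(H) = 3 + 0 = 3)
m = 24 (m = 8*3 = 24)
x(y, K) = 24 + 3*y (x(y, K) = 3*y + 24 = 24 + 3*y)
x(-1, 27)*o(9, -8) = (24 + 3*(-1))*5 = (24 - 3)*5 = 21*5 = 105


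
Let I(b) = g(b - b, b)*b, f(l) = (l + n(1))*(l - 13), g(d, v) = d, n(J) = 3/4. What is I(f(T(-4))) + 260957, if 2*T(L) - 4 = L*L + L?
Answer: 260957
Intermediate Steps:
n(J) = ¾ (n(J) = 3*(¼) = ¾)
T(L) = 2 + L/2 + L²/2 (T(L) = 2 + (L*L + L)/2 = 2 + (L² + L)/2 = 2 + (L + L²)/2 = 2 + (L/2 + L²/2) = 2 + L/2 + L²/2)
f(l) = (-13 + l)*(¾ + l) (f(l) = (l + ¾)*(l - 13) = (¾ + l)*(-13 + l) = (-13 + l)*(¾ + l))
I(b) = 0 (I(b) = (b - b)*b = 0*b = 0)
I(f(T(-4))) + 260957 = 0 + 260957 = 260957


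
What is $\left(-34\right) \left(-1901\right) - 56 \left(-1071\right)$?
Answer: $124610$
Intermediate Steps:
$\left(-34\right) \left(-1901\right) - 56 \left(-1071\right) = 64634 - -59976 = 64634 + 59976 = 124610$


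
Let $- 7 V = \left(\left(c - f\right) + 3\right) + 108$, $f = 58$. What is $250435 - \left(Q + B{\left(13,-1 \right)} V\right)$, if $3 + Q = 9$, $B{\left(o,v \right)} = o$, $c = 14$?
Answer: $\frac{1753874}{7} \approx 2.5055 \cdot 10^{5}$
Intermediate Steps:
$Q = 6$ ($Q = -3 + 9 = 6$)
$V = - \frac{67}{7}$ ($V = - \frac{\left(\left(14 - 58\right) + 3\right) + 108}{7} = - \frac{\left(-44 + 3\right) + 108}{7} = - \frac{-41 + 108}{7} = \left(- \frac{1}{7}\right) 67 = - \frac{67}{7} \approx -9.5714$)
$250435 - \left(Q + B{\left(13,-1 \right)} V\right) = 250435 - \left(6 + 13 \left(- \frac{67}{7}\right)\right) = 250435 - \left(6 - \frac{871}{7}\right) = 250435 - - \frac{829}{7} = 250435 + \frac{829}{7} = \frac{1753874}{7}$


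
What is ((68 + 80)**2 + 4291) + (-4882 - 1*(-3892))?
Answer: 25205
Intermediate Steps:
((68 + 80)**2 + 4291) + (-4882 - 1*(-3892)) = (148**2 + 4291) + (-4882 + 3892) = (21904 + 4291) - 990 = 26195 - 990 = 25205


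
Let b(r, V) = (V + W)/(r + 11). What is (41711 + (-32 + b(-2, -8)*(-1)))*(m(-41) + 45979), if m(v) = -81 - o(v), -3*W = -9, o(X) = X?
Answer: 5744151308/3 ≈ 1.9147e+9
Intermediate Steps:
W = 3 (W = -⅓*(-9) = 3)
b(r, V) = (3 + V)/(11 + r) (b(r, V) = (V + 3)/(r + 11) = (3 + V)/(11 + r))
m(v) = -81 - v
(41711 + (-32 + b(-2, -8)*(-1)))*(m(-41) + 45979) = (41711 + (-32 + ((3 - 8)/(11 - 2))*(-1)))*((-81 - 1*(-41)) + 45979) = (41711 + (-32 + (-5/9)*(-1)))*((-81 + 41) + 45979) = (41711 + (-32 + ((⅑)*(-5))*(-1)))*(-40 + 45979) = (41711 + (-32 - 5/9*(-1)))*45939 = (41711 + (-32 + 5/9))*45939 = (41711 - 283/9)*45939 = (375116/9)*45939 = 5744151308/3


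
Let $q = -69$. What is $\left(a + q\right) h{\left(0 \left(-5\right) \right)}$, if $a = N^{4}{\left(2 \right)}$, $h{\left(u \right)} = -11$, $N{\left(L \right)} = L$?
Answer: $583$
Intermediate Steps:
$a = 16$ ($a = 2^{4} = 16$)
$\left(a + q\right) h{\left(0 \left(-5\right) \right)} = \left(16 - 69\right) \left(-11\right) = \left(-53\right) \left(-11\right) = 583$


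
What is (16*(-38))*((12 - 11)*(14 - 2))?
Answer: -7296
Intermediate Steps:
(16*(-38))*((12 - 11)*(14 - 2)) = -608*12 = -7296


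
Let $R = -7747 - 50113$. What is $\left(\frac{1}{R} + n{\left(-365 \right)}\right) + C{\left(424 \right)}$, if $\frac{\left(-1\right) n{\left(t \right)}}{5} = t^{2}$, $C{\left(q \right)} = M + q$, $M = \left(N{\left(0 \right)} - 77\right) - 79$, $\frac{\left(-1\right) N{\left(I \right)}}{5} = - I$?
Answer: $- \frac{38526486021}{57860} \approx -6.6586 \cdot 10^{5}$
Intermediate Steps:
$N{\left(I \right)} = 5 I$ ($N{\left(I \right)} = - 5 \left(- I\right) = 5 I$)
$M = -156$ ($M = \left(5 \cdot 0 - 77\right) - 79 = \left(0 - 77\right) - 79 = -77 - 79 = -156$)
$C{\left(q \right)} = -156 + q$
$R = -57860$ ($R = -7747 - 50113 = -57860$)
$n{\left(t \right)} = - 5 t^{2}$
$\left(\frac{1}{R} + n{\left(-365 \right)}\right) + C{\left(424 \right)} = \left(\frac{1}{-57860} - 5 \left(-365\right)^{2}\right) + \left(-156 + 424\right) = \left(- \frac{1}{57860} - 666125\right) + 268 = - \frac{38541992501}{57860} + 268 = - \frac{38526486021}{57860}$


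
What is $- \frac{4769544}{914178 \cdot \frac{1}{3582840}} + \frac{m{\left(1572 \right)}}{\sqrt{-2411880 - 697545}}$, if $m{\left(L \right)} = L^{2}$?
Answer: $- \frac{2848085504160}{152363} - \frac{823728 i \sqrt{124377}}{207295} \approx -1.8693 \cdot 10^{7} - 1401.4 i$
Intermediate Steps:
$- \frac{4769544}{914178 \cdot \frac{1}{3582840}} + \frac{m{\left(1572 \right)}}{\sqrt{-2411880 - 697545}} = - \frac{4769544}{914178 \cdot \frac{1}{3582840}} + \frac{1572^{2}}{\sqrt{-2411880 - 697545}} = - \frac{4769544}{914178 \cdot \frac{1}{3582840}} + \frac{2471184}{\sqrt{-3109425}} = - \frac{4769544}{\frac{152363}{597140}} + \frac{2471184}{5 i \sqrt{124377}} = \left(-4769544\right) \frac{597140}{152363} + 2471184 \left(- \frac{i \sqrt{124377}}{621885}\right) = - \frac{2848085504160}{152363} - \frac{823728 i \sqrt{124377}}{207295}$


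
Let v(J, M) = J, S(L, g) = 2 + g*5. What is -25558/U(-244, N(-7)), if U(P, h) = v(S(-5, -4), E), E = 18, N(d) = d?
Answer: 12779/9 ≈ 1419.9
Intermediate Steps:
S(L, g) = 2 + 5*g
U(P, h) = -18 (U(P, h) = 2 + 5*(-4) = 2 - 20 = -18)
-25558/U(-244, N(-7)) = -25558/(-18) = -25558*(-1/18) = 12779/9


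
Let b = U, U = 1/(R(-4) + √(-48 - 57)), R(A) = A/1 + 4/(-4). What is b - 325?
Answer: -8451/26 - I*√105/130 ≈ -325.04 - 0.078823*I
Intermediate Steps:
R(A) = -1 + A (R(A) = A*1 + 4*(-¼) = A - 1 = -1 + A)
U = 1/(-5 + I*√105) (U = 1/((-1 - 4) + √(-48 - 57)) = 1/(-5 + √(-105)) = 1/(-5 + I*√105) ≈ -0.038462 - 0.078823*I)
b = -1/26 - I*√105/130 ≈ -0.038462 - 0.078823*I
b - 325 = (-1/26 - I*√105/130) - 325 = -8451/26 - I*√105/130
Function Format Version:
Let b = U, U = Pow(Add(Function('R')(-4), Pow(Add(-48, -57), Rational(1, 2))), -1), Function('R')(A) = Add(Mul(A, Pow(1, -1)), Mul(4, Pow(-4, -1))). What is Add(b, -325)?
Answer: Add(Rational(-8451, 26), Mul(Rational(-1, 130), I, Pow(105, Rational(1, 2)))) ≈ Add(-325.04, Mul(-0.078823, I))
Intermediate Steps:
Function('R')(A) = Add(-1, A) (Function('R')(A) = Add(Mul(A, 1), Mul(4, Rational(-1, 4))) = Add(A, -1) = Add(-1, A))
U = Pow(Add(-5, Mul(I, Pow(105, Rational(1, 2)))), -1) (U = Pow(Add(Add(-1, -4), Pow(Add(-48, -57), Rational(1, 2))), -1) = Pow(Add(-5, Pow(-105, Rational(1, 2))), -1) = Pow(Add(-5, Mul(I, Pow(105, Rational(1, 2)))), -1) ≈ Add(-0.038462, Mul(-0.078823, I)))
b = Add(Rational(-1, 26), Mul(Rational(-1, 130), I, Pow(105, Rational(1, 2)))) ≈ Add(-0.038462, Mul(-0.078823, I))
Add(b, -325) = Add(Add(Rational(-1, 26), Mul(Rational(-1, 130), I, Pow(105, Rational(1, 2)))), -325) = Add(Rational(-8451, 26), Mul(Rational(-1, 130), I, Pow(105, Rational(1, 2))))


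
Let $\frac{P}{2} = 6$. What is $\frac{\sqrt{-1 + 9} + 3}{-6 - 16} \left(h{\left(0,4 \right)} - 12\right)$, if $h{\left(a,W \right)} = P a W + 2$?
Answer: $\frac{15}{11} + \frac{10 \sqrt{2}}{11} \approx 2.6493$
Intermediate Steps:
$P = 12$ ($P = 2 \cdot 6 = 12$)
$h{\left(a,W \right)} = 2 + 12 W a$ ($h{\left(a,W \right)} = 12 a W + 2 = 12 W a + 2 = 2 + 12 W a$)
$\frac{\sqrt{-1 + 9} + 3}{-6 - 16} \left(h{\left(0,4 \right)} - 12\right) = \frac{\sqrt{-1 + 9} + 3}{-6 - 16} \left(\left(2 + 12 \cdot 4 \cdot 0\right) - 12\right) = \frac{\sqrt{8} + 3}{-22} \left(\left(2 + 0\right) - 12\right) = \left(2 \sqrt{2} + 3\right) \left(- \frac{1}{22}\right) \left(2 - 12\right) = \left(3 + 2 \sqrt{2}\right) \left(- \frac{1}{22}\right) \left(-10\right) = \left(- \frac{3}{22} - \frac{\sqrt{2}}{11}\right) \left(-10\right) = \frac{15}{11} + \frac{10 \sqrt{2}}{11}$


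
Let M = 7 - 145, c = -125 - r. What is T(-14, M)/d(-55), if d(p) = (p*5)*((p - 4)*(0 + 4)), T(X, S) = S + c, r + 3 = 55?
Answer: -63/12980 ≈ -0.0048536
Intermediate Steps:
r = 52 (r = -3 + 55 = 52)
c = -177 (c = -125 - 1*52 = -125 - 52 = -177)
M = -138
T(X, S) = -177 + S (T(X, S) = S - 177 = -177 + S)
d(p) = 5*p*(-16 + 4*p) (d(p) = (5*p)*((-4 + p)*4) = (5*p)*(-16 + 4*p) = 5*p*(-16 + 4*p))
T(-14, M)/d(-55) = (-177 - 138)/((20*(-55)*(-4 - 55))) = -315/(20*(-55)*(-59)) = -315/64900 = -315*1/64900 = -63/12980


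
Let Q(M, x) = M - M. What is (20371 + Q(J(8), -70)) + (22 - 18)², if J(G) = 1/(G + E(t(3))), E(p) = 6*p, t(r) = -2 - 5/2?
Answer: 20387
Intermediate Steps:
t(r) = -9/2 (t(r) = -2 - 5*½ = -2 - 5/2 = -9/2)
J(G) = 1/(-27 + G) (J(G) = 1/(G + 6*(-9/2)) = 1/(G - 27) = 1/(-27 + G))
Q(M, x) = 0
(20371 + Q(J(8), -70)) + (22 - 18)² = (20371 + 0) + (22 - 18)² = 20371 + 4² = 20371 + 16 = 20387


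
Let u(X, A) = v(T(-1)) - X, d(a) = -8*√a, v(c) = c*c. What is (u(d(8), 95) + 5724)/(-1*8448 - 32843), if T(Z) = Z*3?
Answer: -5733/41291 - 16*√2/41291 ≈ -0.13939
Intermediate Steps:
T(Z) = 3*Z
v(c) = c²
u(X, A) = 9 - X (u(X, A) = (3*(-1))² - X = (-3)² - X = 9 - X)
(u(d(8), 95) + 5724)/(-1*8448 - 32843) = ((9 - (-8)*√8) + 5724)/(-1*8448 - 32843) = ((9 - (-8)*2*√2) + 5724)/(-8448 - 32843) = ((9 - (-16)*√2) + 5724)/(-41291) = ((9 + 16*√2) + 5724)*(-1/41291) = (5733 + 16*√2)*(-1/41291) = -5733/41291 - 16*√2/41291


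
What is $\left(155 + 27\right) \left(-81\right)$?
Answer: $-14742$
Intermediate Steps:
$\left(155 + 27\right) \left(-81\right) = 182 \left(-81\right) = -14742$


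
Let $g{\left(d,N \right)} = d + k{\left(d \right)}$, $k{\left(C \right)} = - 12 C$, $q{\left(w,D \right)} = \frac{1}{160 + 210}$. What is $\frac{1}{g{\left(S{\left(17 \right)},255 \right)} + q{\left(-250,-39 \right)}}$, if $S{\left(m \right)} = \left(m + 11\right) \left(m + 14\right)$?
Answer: $- \frac{370}{3532759} \approx -0.00010473$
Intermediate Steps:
$q{\left(w,D \right)} = \frac{1}{370}$
$S{\left(m \right)} = \left(11 + m\right) \left(14 + m\right)$
$g{\left(d,N \right)} = - 11 d$ ($g{\left(d,N \right)} = d - 12 d = - 11 d$)
$\frac{1}{g{\left(S{\left(17 \right)},255 \right)} + q{\left(-250,-39 \right)}} = \frac{1}{- 11 \left(154 + 17^{2} + 25 \cdot 17\right) + \frac{1}{370}} = \frac{1}{- 11 \left(154 + 289 + 425\right) + \frac{1}{370}} = \frac{1}{\left(-11\right) 868 + \frac{1}{370}} = \frac{1}{-9548 + \frac{1}{370}} = \frac{1}{- \frac{3532759}{370}} = - \frac{370}{3532759}$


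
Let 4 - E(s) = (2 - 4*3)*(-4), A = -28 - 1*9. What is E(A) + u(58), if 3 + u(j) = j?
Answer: 19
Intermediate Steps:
u(j) = -3 + j
A = -37 (A = -28 - 9 = -37)
E(s) = -36 (E(s) = 4 - (2 - 4*3)*(-4) = 4 - (2 - 12)*(-4) = 4 - (-10)*(-4) = 4 - 1*40 = 4 - 40 = -36)
E(A) + u(58) = -36 + (-3 + 58) = -36 + 55 = 19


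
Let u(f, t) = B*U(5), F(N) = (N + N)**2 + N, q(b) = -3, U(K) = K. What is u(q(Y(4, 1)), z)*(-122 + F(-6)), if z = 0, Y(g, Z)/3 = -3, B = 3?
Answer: 240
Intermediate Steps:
Y(g, Z) = -9 (Y(g, Z) = 3*(-3) = -9)
F(N) = N + 4*N**2 (F(N) = (2*N)**2 + N = 4*N**2 + N = N + 4*N**2)
u(f, t) = 15 (u(f, t) = 3*5 = 15)
u(q(Y(4, 1)), z)*(-122 + F(-6)) = 15*(-122 - 6*(1 + 4*(-6))) = 15*(-122 - 6*(1 - 24)) = 15*(-122 - 6*(-23)) = 15*(-122 + 138) = 15*16 = 240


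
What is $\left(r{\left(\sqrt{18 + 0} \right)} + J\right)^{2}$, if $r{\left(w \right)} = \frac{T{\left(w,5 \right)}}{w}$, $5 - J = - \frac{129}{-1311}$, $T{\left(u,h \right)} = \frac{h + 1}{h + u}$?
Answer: $\frac{162614834}{9357481} + \frac{123720 \sqrt{2}}{21413} \approx 25.549$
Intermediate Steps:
$T{\left(u,h \right)} = \frac{1 + h}{h + u}$
$J = \frac{2142}{437}$ ($J = 5 - - \frac{129}{-1311} = 5 - \left(-129\right) \left(- \frac{1}{1311}\right) = 5 - \frac{43}{437} = \frac{2142}{437} \approx 4.9016$)
$r{\left(w \right)} = \frac{6}{w \left(5 + w\right)}$ ($r{\left(w \right)} = \frac{\frac{1}{5 + w} \left(1 + 5\right)}{w} = \frac{\frac{1}{5 + w} 6}{w} = \frac{6 \frac{1}{5 + w}}{w} = \frac{6}{w \left(5 + w\right)}$)
$\left(r{\left(\sqrt{18 + 0} \right)} + J\right)^{2} = \left(\frac{6}{\sqrt{18 + 0} \left(5 + \sqrt{18 + 0}\right)} + \frac{2142}{437}\right)^{2} = \left(\frac{6}{\sqrt{18} \left(5 + \sqrt{18}\right)} + \frac{2142}{437}\right)^{2} = \left(\frac{6}{3 \sqrt{2} \left(5 + 3 \sqrt{2}\right)} + \frac{2142}{437}\right)^{2} = \left(\frac{6 \frac{\sqrt{2}}{6}}{5 + 3 \sqrt{2}} + \frac{2142}{437}\right)^{2} = \left(\frac{\sqrt{2}}{5 + 3 \sqrt{2}} + \frac{2142}{437}\right)^{2} = \left(\frac{2142}{437} + \frac{\sqrt{2}}{5 + 3 \sqrt{2}}\right)^{2}$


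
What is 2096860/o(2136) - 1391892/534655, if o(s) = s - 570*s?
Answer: -703194987457/162452783130 ≈ -4.3286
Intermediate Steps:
o(s) = -569*s (o(s) = s - 570*s = -569*s)
2096860/o(2136) - 1391892/534655 = 2096860/((-569*2136)) - 1391892/534655 = 2096860/(-1215384) - 1391892*1/534655 = 2096860*(-1/1215384) - 1391892/534655 = -524215/303846 - 1391892/534655 = -703194987457/162452783130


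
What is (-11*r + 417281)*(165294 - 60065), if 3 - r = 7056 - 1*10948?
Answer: 39401525844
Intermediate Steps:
r = 3895 (r = 3 - (7056 - 1*10948) = 3 - (7056 - 10948) = 3 - 1*(-3892) = 3 + 3892 = 3895)
(-11*r + 417281)*(165294 - 60065) = (-11*3895 + 417281)*(165294 - 60065) = (-42845 + 417281)*105229 = 374436*105229 = 39401525844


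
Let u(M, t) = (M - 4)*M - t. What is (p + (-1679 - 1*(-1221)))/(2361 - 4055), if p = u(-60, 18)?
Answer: -1682/847 ≈ -1.9858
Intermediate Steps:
u(M, t) = -t + M*(-4 + M) (u(M, t) = (-4 + M)*M - t = M*(-4 + M) - t = -t + M*(-4 + M))
p = 3822 (p = (-60)² - 1*18 - 4*(-60) = 3600 - 18 + 240 = 3822)
(p + (-1679 - 1*(-1221)))/(2361 - 4055) = (3822 + (-1679 - 1*(-1221)))/(2361 - 4055) = (3822 + (-1679 + 1221))/(-1694) = (3822 - 458)*(-1/1694) = 3364*(-1/1694) = -1682/847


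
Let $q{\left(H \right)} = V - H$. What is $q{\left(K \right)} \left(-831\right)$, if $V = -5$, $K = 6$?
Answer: $9141$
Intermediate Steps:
$q{\left(H \right)} = -5 - H$
$q{\left(K \right)} \left(-831\right) = \left(-5 - 6\right) \left(-831\right) = \left(-11\right) \left(-831\right) = 9141$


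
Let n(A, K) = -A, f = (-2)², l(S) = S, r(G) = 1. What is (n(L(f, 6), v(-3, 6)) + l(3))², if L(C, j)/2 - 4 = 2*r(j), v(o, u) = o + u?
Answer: 81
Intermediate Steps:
f = 4
L(C, j) = 12 (L(C, j) = 8 + 2*(2*1) = 8 + 2*2 = 8 + 4 = 12)
(n(L(f, 6), v(-3, 6)) + l(3))² = (-1*12 + 3)² = (-12 + 3)² = (-9)² = 81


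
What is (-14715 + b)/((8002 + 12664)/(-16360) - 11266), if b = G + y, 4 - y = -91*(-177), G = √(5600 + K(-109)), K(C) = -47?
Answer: 252091240/92166213 - 8180*√617/30722071 ≈ 2.7286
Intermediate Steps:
G = 3*√617 (G = √(5600 - 47) = √5553 = 3*√617 ≈ 74.518)
y = -16103 (y = 4 - (-91)*(-177) = 4 - 1*16107 = 4 - 16107 = -16103)
b = -16103 + 3*√617 (b = 3*√617 - 16103 = -16103 + 3*√617 ≈ -16028.)
(-14715 + b)/((8002 + 12664)/(-16360) - 11266) = (-14715 + (-16103 + 3*√617))/((8002 + 12664)/(-16360) - 11266) = (-30818 + 3*√617)/(20666*(-1/16360) - 11266) = (-30818 + 3*√617)/(-10333/8180 - 11266) = (-30818 + 3*√617)/(-92166213/8180) = (-30818 + 3*√617)*(-8180/92166213) = 252091240/92166213 - 8180*√617/30722071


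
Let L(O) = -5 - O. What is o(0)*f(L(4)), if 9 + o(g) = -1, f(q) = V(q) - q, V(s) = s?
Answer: 0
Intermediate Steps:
f(q) = 0 (f(q) = q - q = 0)
o(g) = -10 (o(g) = -9 - 1 = -10)
o(0)*f(L(4)) = -10*0 = 0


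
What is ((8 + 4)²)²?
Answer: 20736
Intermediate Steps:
((8 + 4)²)² = (12²)² = 144² = 20736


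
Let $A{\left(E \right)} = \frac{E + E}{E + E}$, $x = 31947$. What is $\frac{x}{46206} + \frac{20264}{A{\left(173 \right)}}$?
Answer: $\frac{312116777}{15402} \approx 20265.0$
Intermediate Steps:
$A{\left(E \right)} = 1$ ($A{\left(E \right)} = \frac{2 E}{2 E} = 2 E \frac{1}{2 E} = 1$)
$\frac{x}{46206} + \frac{20264}{A{\left(173 \right)}} = \frac{31947}{46206} + \frac{20264}{1} = 31947 \cdot \frac{1}{46206} + 20264 \cdot 1 = \frac{10649}{15402} + 20264 = \frac{312116777}{15402}$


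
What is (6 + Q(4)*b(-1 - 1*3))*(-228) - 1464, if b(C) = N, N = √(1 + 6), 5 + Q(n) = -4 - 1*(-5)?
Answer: -2832 + 912*√7 ≈ -419.07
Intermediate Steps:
Q(n) = -4 (Q(n) = -5 + (-4 - 1*(-5)) = -5 + (-4 + 5) = -5 + 1 = -4)
N = √7 ≈ 2.6458
b(C) = √7
(6 + Q(4)*b(-1 - 1*3))*(-228) - 1464 = (6 - 4*√7)*(-228) - 1464 = (-1368 + 912*√7) - 1464 = -2832 + 912*√7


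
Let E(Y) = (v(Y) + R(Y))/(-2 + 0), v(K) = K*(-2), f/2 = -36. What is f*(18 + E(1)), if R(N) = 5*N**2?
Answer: -1188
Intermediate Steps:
f = -72 (f = 2*(-36) = -72)
v(K) = -2*K
E(Y) = Y - 5*Y**2/2 (E(Y) = (-2*Y + 5*Y**2)/(-2 + 0) = (-2*Y + 5*Y**2)/(-2) = (-2*Y + 5*Y**2)*(-1/2) = Y - 5*Y**2/2)
f*(18 + E(1)) = -72*(18 + (1/2)*1*(2 - 5*1)) = -72*(18 + (1/2)*1*(2 - 5)) = -72*(18 + (1/2)*1*(-3)) = -72*(18 - 3/2) = -72*33/2 = -1188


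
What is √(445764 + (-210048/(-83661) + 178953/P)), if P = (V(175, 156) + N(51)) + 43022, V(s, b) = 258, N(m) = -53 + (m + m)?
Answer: 3*√8035027512175174297501/402771941 ≈ 667.66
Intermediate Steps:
N(m) = -53 + 2*m
P = 43329 (P = (258 + (-53 + 2*51)) + 43022 = (258 + (-53 + 102)) + 43022 = (258 + 49) + 43022 = 307 + 43022 = 43329)
√(445764 + (-210048/(-83661) + 178953/P)) = √(445764 + (-210048/(-83661) + 178953/43329)) = √(445764 + (-210048*(-1/83661) + 178953*(1/43329))) = √(445764 + (70016/27887 + 59651/14443)) = √(445764 + 2674728525/402771941) = √(179543906236449/402771941) = 3*√8035027512175174297501/402771941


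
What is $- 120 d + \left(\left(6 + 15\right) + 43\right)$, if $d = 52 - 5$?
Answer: $-5576$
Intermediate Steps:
$d = 47$
$- 120 d + \left(\left(6 + 15\right) + 43\right) = \left(-120\right) 47 + \left(\left(6 + 15\right) + 43\right) = -5640 + \left(21 + 43\right) = -5640 + 64 = -5576$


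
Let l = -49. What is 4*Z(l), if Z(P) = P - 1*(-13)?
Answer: -144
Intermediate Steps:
Z(P) = 13 + P (Z(P) = P + 13 = 13 + P)
4*Z(l) = 4*(13 - 49) = 4*(-36) = -144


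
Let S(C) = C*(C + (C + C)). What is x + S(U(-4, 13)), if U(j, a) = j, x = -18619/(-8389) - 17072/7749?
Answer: 3121366951/65006361 ≈ 48.016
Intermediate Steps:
x = 1061623/65006361 (x = -18619*(-1/8389) - 17072*1/7749 = 18619/8389 - 17072/7749 = 1061623/65006361 ≈ 0.016331)
S(C) = 3*C² (S(C) = C*(C + 2*C) = C*(3*C) = 3*C²)
x + S(U(-4, 13)) = 1061623/65006361 + 3*(-4)² = 1061623/65006361 + 3*16 = 1061623/65006361 + 48 = 3121366951/65006361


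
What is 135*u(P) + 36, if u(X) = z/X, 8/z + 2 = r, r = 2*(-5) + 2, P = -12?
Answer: 45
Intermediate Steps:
r = -8 (r = -10 + 2 = -8)
z = -⅘ (z = 8/(-2 - 8) = 8/(-10) = 8*(-⅒) = -⅘ ≈ -0.80000)
u(X) = -4/(5*X)
135*u(P) + 36 = 135*(-⅘/(-12)) + 36 = 135*(-⅘*(-1/12)) + 36 = 135*(1/15) + 36 = 9 + 36 = 45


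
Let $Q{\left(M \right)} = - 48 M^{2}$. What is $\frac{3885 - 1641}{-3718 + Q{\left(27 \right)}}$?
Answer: $- \frac{1122}{19355} \approx -0.05797$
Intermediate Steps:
$\frac{3885 - 1641}{-3718 + Q{\left(27 \right)}} = \frac{3885 - 1641}{-3718 - 48 \cdot 27^{2}} = \frac{2244}{-3718 - 34992} = \frac{2244}{-38710} = 2244 \left(- \frac{1}{38710}\right) = - \frac{1122}{19355}$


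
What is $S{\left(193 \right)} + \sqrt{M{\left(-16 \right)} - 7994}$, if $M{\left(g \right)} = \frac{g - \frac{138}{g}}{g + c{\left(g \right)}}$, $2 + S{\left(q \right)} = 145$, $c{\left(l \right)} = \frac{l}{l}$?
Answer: $143 + \frac{i \sqrt{28776630}}{60} \approx 143.0 + 89.406 i$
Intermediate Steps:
$c{\left(l \right)} = 1$
$S{\left(q \right)} = 143$ ($S{\left(q \right)} = -2 + 145 = 143$)
$M{\left(g \right)} = \frac{g - \frac{138}{g}}{1 + g}$ ($M{\left(g \right)} = \frac{g - \frac{138}{g}}{g + 1} = \frac{g - \frac{138}{g}}{1 + g}$)
$S{\left(193 \right)} + \sqrt{M{\left(-16 \right)} - 7994} = 143 + \sqrt{\frac{-138 + \left(-16\right)^{2}}{\left(-16\right) \left(1 - 16\right)} - 7994} = 143 + \sqrt{- \frac{-138 + 256}{16 \left(-15\right)} - 7994} = 143 + \sqrt{\left(- \frac{1}{16}\right) \left(- \frac{1}{15}\right) 118 - 7994} = 143 + \sqrt{\frac{59}{120} - 7994} = 143 + \sqrt{- \frac{959221}{120}} = 143 + \frac{i \sqrt{28776630}}{60}$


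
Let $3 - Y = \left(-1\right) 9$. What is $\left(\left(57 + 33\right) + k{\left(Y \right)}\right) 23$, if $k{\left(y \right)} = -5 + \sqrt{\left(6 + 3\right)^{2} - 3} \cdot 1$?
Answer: $1955 + 23 \sqrt{78} \approx 2158.1$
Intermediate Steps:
$Y = 12$ ($Y = 3 - \left(-1\right) 9 = 3 - -9 = 3 + 9 = 12$)
$k{\left(y \right)} = -5 + \sqrt{78}$ ($k{\left(y \right)} = -5 + \sqrt{9^{2} - 3} \cdot 1 = -5 + \sqrt{81 - 3} \cdot 1 = -5 + \sqrt{78} \cdot 1 = -5 + \sqrt{78}$)
$\left(\left(57 + 33\right) + k{\left(Y \right)}\right) 23 = \left(\left(57 + 33\right) - \left(5 - \sqrt{78}\right)\right) 23 = \left(90 - \left(5 - \sqrt{78}\right)\right) 23 = \left(85 + \sqrt{78}\right) 23 = 1955 + 23 \sqrt{78}$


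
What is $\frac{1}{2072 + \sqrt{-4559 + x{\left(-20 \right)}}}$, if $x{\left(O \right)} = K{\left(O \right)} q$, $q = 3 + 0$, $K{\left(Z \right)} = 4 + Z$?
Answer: $\frac{2072}{4297791} - \frac{i \sqrt{4607}}{4297791} \approx 0.00048211 - 1.5793 \cdot 10^{-5} i$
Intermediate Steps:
$q = 3$
$x{\left(O \right)} = 12 + 3 O$ ($x{\left(O \right)} = \left(4 + O\right) 3 = 12 + 3 O$)
$\frac{1}{2072 + \sqrt{-4559 + x{\left(-20 \right)}}} = \frac{1}{2072 + \sqrt{-4559 + \left(12 + 3 \left(-20\right)\right)}} = \frac{1}{2072 + \sqrt{-4559 + \left(12 - 60\right)}} = \frac{1}{2072 + \sqrt{-4559 - 48}} = \frac{1}{2072 + \sqrt{-4607}} = \frac{1}{2072 + i \sqrt{4607}}$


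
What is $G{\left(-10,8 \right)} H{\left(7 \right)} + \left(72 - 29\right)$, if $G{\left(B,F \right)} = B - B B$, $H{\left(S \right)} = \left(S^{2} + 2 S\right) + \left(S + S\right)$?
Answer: $-8427$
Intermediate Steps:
$H{\left(S \right)} = S^{2} + 4 S$ ($H{\left(S \right)} = \left(S^{2} + 2 S\right) + 2 S = S^{2} + 4 S$)
$G{\left(B,F \right)} = B - B^{2}$
$G{\left(-10,8 \right)} H{\left(7 \right)} + \left(72 - 29\right) = - 10 \left(1 - -10\right) 7 \left(4 + 7\right) + \left(72 - 29\right) = - 10 \left(1 + 10\right) 7 \cdot 11 + \left(72 - 29\right) = \left(-10\right) 11 \cdot 77 + 43 = \left(-110\right) 77 + 43 = -8470 + 43 = -8427$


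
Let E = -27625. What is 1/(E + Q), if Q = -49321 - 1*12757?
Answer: -1/89703 ≈ -1.1148e-5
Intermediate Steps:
Q = -62078 (Q = -49321 - 12757 = -62078)
1/(E + Q) = 1/(-27625 - 62078) = 1/(-89703) = -1/89703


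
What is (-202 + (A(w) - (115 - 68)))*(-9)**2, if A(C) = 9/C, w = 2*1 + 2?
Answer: -79947/4 ≈ -19987.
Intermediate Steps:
w = 4 (w = 2 + 2 = 4)
(-202 + (A(w) - (115 - 68)))*(-9)**2 = (-202 + (9/4 - (115 - 68)))*(-9)**2 = (-202 + (9*(1/4) - 1*47))*81 = (-202 + (9/4 - 47))*81 = (-202 - 179/4)*81 = -987/4*81 = -79947/4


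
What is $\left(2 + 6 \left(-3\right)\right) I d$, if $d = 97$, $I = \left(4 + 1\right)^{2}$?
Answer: $-38800$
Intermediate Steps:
$I = 25$ ($I = 5^{2} = 25$)
$\left(2 + 6 \left(-3\right)\right) I d = \left(2 + 6 \left(-3\right)\right) 25 \cdot 97 = \left(2 - 18\right) 25 \cdot 97 = \left(-16\right) 25 \cdot 97 = \left(-400\right) 97 = -38800$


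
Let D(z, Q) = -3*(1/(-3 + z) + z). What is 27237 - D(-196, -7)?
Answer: 5303148/199 ≈ 26649.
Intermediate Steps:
D(z, Q) = -3*z - 3/(-3 + z) (D(z, Q) = -3*(z + 1/(-3 + z)) = -3*z - 3/(-3 + z))
27237 - D(-196, -7) = 27237 - 3*(-1 - 1*(-196)² + 3*(-196))/(-3 - 196) = 27237 - 3*(-1 - 1*38416 - 588)/(-199) = 27237 - 3*(-1)*(-1 - 38416 - 588)/199 = 27237 - 3*(-1)*(-39005)/199 = 27237 - 1*117015/199 = 27237 - 117015/199 = 5303148/199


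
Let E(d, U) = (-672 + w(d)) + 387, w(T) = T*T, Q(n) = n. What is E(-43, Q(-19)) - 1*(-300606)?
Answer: 302170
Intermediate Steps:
w(T) = T²
E(d, U) = -285 + d² (E(d, U) = (-672 + d²) + 387 = -285 + d²)
E(-43, Q(-19)) - 1*(-300606) = (-285 + (-43)²) - 1*(-300606) = (-285 + 1849) + 300606 = 1564 + 300606 = 302170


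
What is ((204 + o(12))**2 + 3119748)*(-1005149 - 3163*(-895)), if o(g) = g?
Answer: 5781017773344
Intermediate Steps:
((204 + o(12))**2 + 3119748)*(-1005149 - 3163*(-895)) = ((204 + 12)**2 + 3119748)*(-1005149 - 3163*(-895)) = (216**2 + 3119748)*(-1005149 + 2830885) = (46656 + 3119748)*1825736 = 3166404*1825736 = 5781017773344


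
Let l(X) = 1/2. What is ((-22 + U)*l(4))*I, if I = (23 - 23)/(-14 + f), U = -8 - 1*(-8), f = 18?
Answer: 0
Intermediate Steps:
l(X) = ½
U = 0 (U = -8 + 8 = 0)
I = 0 (I = (23 - 23)/(-14 + 18) = 0/4 = 0*(¼) = 0)
((-22 + U)*l(4))*I = ((-22 + 0)*(½))*0 = -22*½*0 = -11*0 = 0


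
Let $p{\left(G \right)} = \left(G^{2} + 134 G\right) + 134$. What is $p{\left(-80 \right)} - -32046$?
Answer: $27860$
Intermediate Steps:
$p{\left(G \right)} = 134 + G^{2} + 134 G$
$p{\left(-80 \right)} - -32046 = \left(134 + \left(-80\right)^{2} + 134 \left(-80\right)\right) - -32046 = \left(134 + 6400 - 10720\right) + 32046 = -4186 + 32046 = 27860$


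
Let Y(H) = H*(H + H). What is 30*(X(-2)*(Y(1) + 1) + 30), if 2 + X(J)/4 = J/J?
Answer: 540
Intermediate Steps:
X(J) = -4 (X(J) = -8 + 4*(J/J) = -8 + 4*1 = -8 + 4 = -4)
Y(H) = 2*H² (Y(H) = H*(2*H) = 2*H²)
30*(X(-2)*(Y(1) + 1) + 30) = 30*(-4*(2*1² + 1) + 30) = 30*(-4*(2*1 + 1) + 30) = 30*(-4*(2 + 1) + 30) = 30*(-4*3 + 30) = 30*(-12 + 30) = 30*18 = 540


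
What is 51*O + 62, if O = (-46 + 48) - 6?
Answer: -142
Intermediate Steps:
O = -4 (O = 2 - 6 = -4)
51*O + 62 = 51*(-4) + 62 = -204 + 62 = -142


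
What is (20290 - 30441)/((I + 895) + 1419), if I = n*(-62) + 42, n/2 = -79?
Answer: -10151/12152 ≈ -0.83534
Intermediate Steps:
n = -158 (n = 2*(-79) = -158)
I = 9838 (I = -158*(-62) + 42 = 9796 + 42 = 9838)
(20290 - 30441)/((I + 895) + 1419) = (20290 - 30441)/((9838 + 895) + 1419) = -10151/(10733 + 1419) = -10151/12152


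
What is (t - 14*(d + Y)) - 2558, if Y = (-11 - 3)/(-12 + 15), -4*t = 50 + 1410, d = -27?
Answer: -7439/3 ≈ -2479.7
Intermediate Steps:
t = -365 (t = -(50 + 1410)/4 = -¼*1460 = -365)
Y = -14/3 ≈ -4.6667
(t - 14*(d + Y)) - 2558 = (-365 - 14*(-27 - 14/3)) - 2558 = (-365 - 14*(-95/3)) - 2558 = (-365 + 1330/3) - 2558 = 235/3 - 2558 = -7439/3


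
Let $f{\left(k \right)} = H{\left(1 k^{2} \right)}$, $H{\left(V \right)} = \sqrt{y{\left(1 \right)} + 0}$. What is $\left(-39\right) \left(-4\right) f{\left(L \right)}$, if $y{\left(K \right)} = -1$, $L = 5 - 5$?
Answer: $156 i \approx 156.0 i$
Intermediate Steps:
$L = 0$ ($L = 5 - 5 = 0$)
$H{\left(V \right)} = i$ ($H{\left(V \right)} = \sqrt{-1 + 0} = \sqrt{-1} = i$)
$f{\left(k \right)} = i$
$\left(-39\right) \left(-4\right) f{\left(L \right)} = \left(-39\right) \left(-4\right) i = 156 i$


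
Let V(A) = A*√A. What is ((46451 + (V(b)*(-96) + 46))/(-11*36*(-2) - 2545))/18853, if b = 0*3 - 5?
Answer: -46497/33049309 - 480*I*√5/33049309 ≈ -0.0014069 - 3.2476e-5*I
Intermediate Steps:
b = -5 (b = 0 - 5 = -5)
V(A) = A^(3/2)
((46451 + (V(b)*(-96) + 46))/(-11*36*(-2) - 2545))/18853 = ((46451 + ((-5)^(3/2)*(-96) + 46))/(-11*36*(-2) - 2545))/18853 = ((46451 + (-5*I*√5*(-96) + 46))/(-396*(-2) - 2545))*(1/18853) = ((46451 + (480*I*√5 + 46))/(792 - 2545))*(1/18853) = ((46451 + (46 + 480*I*√5))/(-1753))*(1/18853) = ((46497 + 480*I*√5)*(-1/1753))*(1/18853) = (-46497/1753 - 480*I*√5/1753)*(1/18853) = -46497/33049309 - 480*I*√5/33049309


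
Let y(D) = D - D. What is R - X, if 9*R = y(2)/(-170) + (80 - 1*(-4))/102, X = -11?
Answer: 1697/153 ≈ 11.092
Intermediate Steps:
y(D) = 0
R = 14/153 (R = (0/(-170) + (80 - 1*(-4))/102)/9 = (0*(-1/170) + (80 + 4)*(1/102))/9 = (0 + 84*(1/102))/9 = (0 + 14/17)/9 = (1/9)*(14/17) = 14/153 ≈ 0.091503)
R - X = 14/153 - 1*(-11) = 14/153 + 11 = 1697/153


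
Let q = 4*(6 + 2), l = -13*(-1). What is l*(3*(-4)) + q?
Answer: -124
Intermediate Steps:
l = 13
q = 32 (q = 4*8 = 32)
l*(3*(-4)) + q = 13*(3*(-4)) + 32 = 13*(-12) + 32 = -156 + 32 = -124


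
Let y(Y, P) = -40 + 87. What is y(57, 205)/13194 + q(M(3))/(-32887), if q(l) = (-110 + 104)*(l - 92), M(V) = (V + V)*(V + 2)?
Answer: -3362479/433911078 ≈ -0.0077492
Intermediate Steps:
y(Y, P) = 47
M(V) = 2*V*(2 + V) (M(V) = (2*V)*(2 + V) = 2*V*(2 + V))
q(l) = 552 - 6*l (q(l) = -6*(-92 + l) = 552 - 6*l)
y(57, 205)/13194 + q(M(3))/(-32887) = 47/13194 + (552 - 12*3*(2 + 3))/(-32887) = 47*(1/13194) + (552 - 12*3*5)*(-1/32887) = 47/13194 + (552 - 6*30)*(-1/32887) = 47/13194 + (552 - 180)*(-1/32887) = 47/13194 + 372*(-1/32887) = 47/13194 - 372/32887 = -3362479/433911078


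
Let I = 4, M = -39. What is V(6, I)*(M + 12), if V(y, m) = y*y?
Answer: -972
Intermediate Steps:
V(y, m) = y**2
V(6, I)*(M + 12) = 6**2*(-39 + 12) = 36*(-27) = -972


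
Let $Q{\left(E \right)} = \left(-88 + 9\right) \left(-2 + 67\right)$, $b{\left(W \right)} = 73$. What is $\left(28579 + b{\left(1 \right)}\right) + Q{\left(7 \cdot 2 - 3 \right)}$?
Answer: $23517$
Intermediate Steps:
$Q{\left(E \right)} = -5135$ ($Q{\left(E \right)} = \left(-79\right) 65 = -5135$)
$\left(28579 + b{\left(1 \right)}\right) + Q{\left(7 \cdot 2 - 3 \right)} = \left(28579 + 73\right) - 5135 = 28652 - 5135 = 23517$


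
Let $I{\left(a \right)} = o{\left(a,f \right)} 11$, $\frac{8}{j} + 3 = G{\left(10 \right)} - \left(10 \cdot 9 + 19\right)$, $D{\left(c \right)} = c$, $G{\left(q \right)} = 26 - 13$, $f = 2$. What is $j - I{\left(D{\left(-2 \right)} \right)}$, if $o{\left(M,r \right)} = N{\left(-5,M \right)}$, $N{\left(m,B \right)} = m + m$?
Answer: $\frac{10882}{99} \approx 109.92$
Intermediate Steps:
$G{\left(q \right)} = 13$
$j = - \frac{8}{99}$ ($j = \frac{8}{-3 + \left(13 - \left(10 \cdot 9 + 19\right)\right)} = \frac{8}{-3 + \left(13 - \left(90 + 19\right)\right)} = \frac{8}{-3 + \left(13 - 109\right)} = \frac{8}{-3 - 96} = \frac{8}{-99} = 8 \left(- \frac{1}{99}\right) = - \frac{8}{99} \approx -0.080808$)
$N{\left(m,B \right)} = 2 m$
$o{\left(M,r \right)} = -10$ ($o{\left(M,r \right)} = 2 \left(-5\right) = -10$)
$I{\left(a \right)} = -110$ ($I{\left(a \right)} = \left(-10\right) 11 = -110$)
$j - I{\left(D{\left(-2 \right)} \right)} = - \frac{8}{99} - -110 = - \frac{8}{99} + 110 = \frac{10882}{99}$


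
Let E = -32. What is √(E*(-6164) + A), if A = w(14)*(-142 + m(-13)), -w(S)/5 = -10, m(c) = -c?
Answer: √190798 ≈ 436.80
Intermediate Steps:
w(S) = 50 (w(S) = -5*(-10) = 50)
A = -6450 (A = 50*(-142 - 1*(-13)) = 50*(-142 + 13) = 50*(-129) = -6450)
√(E*(-6164) + A) = √(-32*(-6164) - 6450) = √(197248 - 6450) = √190798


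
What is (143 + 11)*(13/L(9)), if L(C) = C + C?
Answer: 1001/9 ≈ 111.22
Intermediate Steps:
L(C) = 2*C
(143 + 11)*(13/L(9)) = (143 + 11)*(13/((2*9))) = 154*(13/18) = 1001/9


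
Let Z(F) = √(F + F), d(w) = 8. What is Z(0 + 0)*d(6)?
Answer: 0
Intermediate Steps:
Z(F) = √2*√F (Z(F) = √(2*F) = √2*√F)
Z(0 + 0)*d(6) = (√2*√(0 + 0))*8 = (√2*√0)*8 = (√2*0)*8 = 0*8 = 0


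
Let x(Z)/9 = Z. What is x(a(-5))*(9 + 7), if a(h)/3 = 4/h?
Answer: -1728/5 ≈ -345.60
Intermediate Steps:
a(h) = 12/h (a(h) = 3*(4/h) = 12/h)
x(Z) = 9*Z
x(a(-5))*(9 + 7) = (9*(12/(-5)))*(9 + 7) = (9*(12*(-1/5)))*16 = (9*(-12/5))*16 = -108/5*16 = -1728/5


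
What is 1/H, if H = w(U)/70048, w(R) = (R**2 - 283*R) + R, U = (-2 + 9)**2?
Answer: -70048/11417 ≈ -6.1354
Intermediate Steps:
U = 49 (U = 7**2 = 49)
w(R) = R**2 - 282*R
H = -11417/70048 (H = (49*(-282 + 49))/70048 = (49*(-233))*(1/70048) = -11417*1/70048 = -11417/70048 ≈ -0.16299)
1/H = 1/(-11417/70048) = -70048/11417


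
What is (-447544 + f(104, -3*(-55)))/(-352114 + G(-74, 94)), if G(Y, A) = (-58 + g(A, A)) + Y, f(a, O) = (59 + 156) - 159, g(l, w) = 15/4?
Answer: 1789952/1408969 ≈ 1.2704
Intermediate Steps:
g(l, w) = 15/4 (g(l, w) = 15*(¼) = 15/4)
f(a, O) = 56 (f(a, O) = 215 - 159 = 56)
G(Y, A) = -217/4 + Y (G(Y, A) = (-58 + 15/4) + Y = -217/4 + Y)
(-447544 + f(104, -3*(-55)))/(-352114 + G(-74, 94)) = (-447544 + 56)/(-352114 + (-217/4 - 74)) = -447488/(-352114 - 513/4) = -447488/(-1408969/4) = -447488*(-4/1408969) = 1789952/1408969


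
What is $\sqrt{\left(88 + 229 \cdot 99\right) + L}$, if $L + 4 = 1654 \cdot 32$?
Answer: $\sqrt{75683} \approx 275.11$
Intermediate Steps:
$L = 52924$ ($L = -4 + 1654 \cdot 32 = -4 + 52928 = 52924$)
$\sqrt{\left(88 + 229 \cdot 99\right) + L} = \sqrt{\left(88 + 229 \cdot 99\right) + 52924} = \sqrt{\left(88 + 22671\right) + 52924} = \sqrt{22759 + 52924} = \sqrt{75683}$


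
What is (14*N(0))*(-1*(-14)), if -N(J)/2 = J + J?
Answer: 0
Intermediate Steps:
N(J) = -4*J (N(J) = -2*(J + J) = -4*J)
(14*N(0))*(-1*(-14)) = (14*(-4*0))*(-1*(-14)) = (14*0)*14 = 0*14 = 0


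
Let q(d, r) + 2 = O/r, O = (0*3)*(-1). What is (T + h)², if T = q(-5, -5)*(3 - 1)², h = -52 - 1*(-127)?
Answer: 4489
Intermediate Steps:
O = 0 (O = 0*(-1) = 0)
h = 75 (h = -52 + 127 = 75)
q(d, r) = -2 (q(d, r) = -2 + 0/r = -2 + 0 = -2)
T = -8 (T = -2*(3 - 1)² = -2*2² = -2*4 = -8)
(T + h)² = (-8 + 75)² = 67² = 4489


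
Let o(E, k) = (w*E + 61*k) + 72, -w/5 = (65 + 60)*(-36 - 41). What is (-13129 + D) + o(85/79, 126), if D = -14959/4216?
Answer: 15456006495/333064 ≈ 46406.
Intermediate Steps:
D = -14959/4216 (D = -14959*1/4216 = -14959/4216 ≈ -3.5481)
w = 48125 (w = -5*(65 + 60)*(-36 - 41) = -625*(-77) = -5*(-9625) = 48125)
o(E, k) = 72 + 61*k + 48125*E (o(E, k) = (48125*E + 61*k) + 72 = (61*k + 48125*E) + 72 = 72 + 61*k + 48125*E)
(-13129 + D) + o(85/79, 126) = (-13129 - 14959/4216) + (72 + 61*126 + 48125*(85/79)) = -55366823/4216 + (72 + 7686 + 48125*(85*(1/79))) = -55366823/4216 + (72 + 7686 + 48125*(85/79)) = -55366823/4216 + (72 + 7686 + 4090625/79) = -55366823/4216 + 4703507/79 = 15456006495/333064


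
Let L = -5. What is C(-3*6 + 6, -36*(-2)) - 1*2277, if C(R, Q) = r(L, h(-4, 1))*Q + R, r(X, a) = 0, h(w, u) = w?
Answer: -2289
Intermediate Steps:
C(R, Q) = R (C(R, Q) = 0*Q + R = 0 + R = R)
C(-3*6 + 6, -36*(-2)) - 1*2277 = (-3*6 + 6) - 1*2277 = (-18 + 6) - 2277 = -12 - 2277 = -2289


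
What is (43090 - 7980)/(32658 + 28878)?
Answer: 17555/30768 ≈ 0.57056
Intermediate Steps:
(43090 - 7980)/(32658 + 28878) = 35110/61536 = 35110*(1/61536) = 17555/30768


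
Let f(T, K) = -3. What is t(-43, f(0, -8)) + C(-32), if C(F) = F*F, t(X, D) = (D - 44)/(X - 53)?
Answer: 98351/96 ≈ 1024.5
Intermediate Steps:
t(X, D) = (-44 + D)/(-53 + X)
C(F) = F**2
t(-43, f(0, -8)) + C(-32) = (-44 - 3)/(-53 - 43) + (-32)**2 = -47/(-96) + 1024 = -1/96*(-47) + 1024 = 47/96 + 1024 = 98351/96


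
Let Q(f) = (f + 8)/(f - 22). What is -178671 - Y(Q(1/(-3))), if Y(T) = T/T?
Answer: -178672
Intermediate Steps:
Q(f) = (8 + f)/(-22 + f)
Y(T) = 1
-178671 - Y(Q(1/(-3))) = -178671 - 1*1 = -178671 - 1 = -178672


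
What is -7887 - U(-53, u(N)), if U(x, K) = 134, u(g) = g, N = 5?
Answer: -8021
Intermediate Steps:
-7887 - U(-53, u(N)) = -7887 - 1*134 = -7887 - 134 = -8021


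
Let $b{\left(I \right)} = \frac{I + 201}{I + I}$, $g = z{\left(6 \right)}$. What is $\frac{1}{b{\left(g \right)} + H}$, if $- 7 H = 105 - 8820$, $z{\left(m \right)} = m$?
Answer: $\frac{4}{5049} \approx 0.00079224$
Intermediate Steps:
$g = 6$
$H = 1245$ ($H = - \frac{105 - 8820}{7} = \left(- \frac{1}{7}\right) \left(-8715\right) = 1245$)
$b{\left(I \right)} = \frac{201 + I}{2 I}$
$\frac{1}{b{\left(g \right)} + H} = \frac{1}{\frac{201 + 6}{2 \cdot 6} + 1245} = \frac{1}{\frac{1}{2} \cdot \frac{1}{6} \cdot 207 + 1245} = \frac{1}{\frac{69}{4} + 1245} = \frac{1}{\frac{5049}{4}} = \frac{4}{5049}$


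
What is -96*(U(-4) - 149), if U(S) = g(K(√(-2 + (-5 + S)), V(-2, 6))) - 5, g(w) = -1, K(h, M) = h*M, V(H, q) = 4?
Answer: 14880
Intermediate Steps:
K(h, M) = M*h
U(S) = -6 (U(S) = -1 - 5 = -6)
-96*(U(-4) - 149) = -96*(-6 - 149) = -96*(-155) = 14880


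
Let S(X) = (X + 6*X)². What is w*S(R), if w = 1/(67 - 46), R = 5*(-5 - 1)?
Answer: 2100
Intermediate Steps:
R = -30 (R = 5*(-6) = -30)
w = 1/21 ≈ 0.047619
S(X) = 49*X² (S(X) = (7*X)² = 49*X²)
w*S(R) = (49*(-30)²)/21 = (49*900)/21 = (1/21)*44100 = 2100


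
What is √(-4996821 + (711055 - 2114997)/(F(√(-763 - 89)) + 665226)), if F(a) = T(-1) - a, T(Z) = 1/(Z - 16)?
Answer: √((-56508278061475 + 169891914*I*√213)/(11308841 - 34*I*√213)) ≈ 0.e-8 - 2235.4*I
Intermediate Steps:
T(Z) = 1/(-16 + Z)
F(a) = -1/17 - a (F(a) = 1/(-16 - 1) - a = 1/(-17) - a = -1/17 - a)
√(-4996821 + (711055 - 2114997)/(F(√(-763 - 89)) + 665226)) = √(-4996821 + (711055 - 2114997)/((-1/17 - √(-763 - 89)) + 665226)) = √(-4996821 - 1403942/((-1/17 - √(-852)) + 665226)) = √(-4996821 - 1403942/((-1/17 - 2*I*√213) + 665226)) = √(-4996821 - 1403942/(11308841/17 - 2*I*√213))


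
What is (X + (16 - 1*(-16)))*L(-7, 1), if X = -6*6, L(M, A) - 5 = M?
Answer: 8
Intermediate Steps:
L(M, A) = 5 + M
X = -36
(X + (16 - 1*(-16)))*L(-7, 1) = (-36 + (16 - 1*(-16)))*(5 - 7) = (-36 + (16 + 16))*(-2) = (-36 + 32)*(-2) = -4*(-2) = 8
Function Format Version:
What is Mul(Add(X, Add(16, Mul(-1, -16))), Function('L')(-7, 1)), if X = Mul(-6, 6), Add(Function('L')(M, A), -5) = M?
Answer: 8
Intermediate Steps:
Function('L')(M, A) = Add(5, M)
X = -36
Mul(Add(X, Add(16, Mul(-1, -16))), Function('L')(-7, 1)) = Mul(Add(-36, Add(16, Mul(-1, -16))), Add(5, -7)) = Mul(Add(-36, Add(16, 16)), -2) = Mul(Add(-36, 32), -2) = Mul(-4, -2) = 8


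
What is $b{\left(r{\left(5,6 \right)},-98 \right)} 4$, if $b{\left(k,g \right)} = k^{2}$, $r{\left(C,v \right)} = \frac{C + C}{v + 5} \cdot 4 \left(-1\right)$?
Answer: $\frac{6400}{121} \approx 52.893$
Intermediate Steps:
$r{\left(C,v \right)} = - \frac{8 C}{5 + v}$ ($r{\left(C,v \right)} = \frac{2 C}{5 + v} 4 \left(-1\right) = \frac{8 C}{5 + v} \left(-1\right) = - \frac{8 C}{5 + v}$)
$b{\left(r{\left(5,6 \right)},-98 \right)} 4 = \left(\left(-8\right) 5 \frac{1}{5 + 6}\right)^{2} \cdot 4 = \left(\left(-8\right) 5 \cdot \frac{1}{11}\right)^{2} \cdot 4 = \left(- \frac{40}{11}\right)^{2} \cdot 4 = \frac{1600}{121} \cdot 4 = \frac{6400}{121}$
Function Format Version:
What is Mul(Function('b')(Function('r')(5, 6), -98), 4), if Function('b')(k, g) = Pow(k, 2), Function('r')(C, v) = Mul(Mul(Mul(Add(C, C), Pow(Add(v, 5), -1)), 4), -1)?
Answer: Rational(6400, 121) ≈ 52.893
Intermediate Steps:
Function('r')(C, v) = Mul(-8, C, Pow(Add(5, v), -1)) (Function('r')(C, v) = Mul(Mul(Mul(Mul(2, C), Pow(Add(5, v), -1)), 4), -1) = Mul(Mul(Mul(2, C, Pow(Add(5, v), -1)), 4), -1) = Mul(Mul(8, C, Pow(Add(5, v), -1)), -1) = Mul(-8, C, Pow(Add(5, v), -1)))
Mul(Function('b')(Function('r')(5, 6), -98), 4) = Mul(Pow(Mul(-8, 5, Pow(Add(5, 6), -1)), 2), 4) = Mul(Pow(Mul(-8, 5, Pow(11, -1)), 2), 4) = Mul(Pow(Mul(-8, 5, Rational(1, 11)), 2), 4) = Mul(Pow(Rational(-40, 11), 2), 4) = Mul(Rational(1600, 121), 4) = Rational(6400, 121)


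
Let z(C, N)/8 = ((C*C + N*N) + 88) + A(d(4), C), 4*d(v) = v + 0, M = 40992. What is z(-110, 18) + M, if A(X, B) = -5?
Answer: 141048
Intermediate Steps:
d(v) = v/4 (d(v) = (v + 0)/4 = v/4)
z(C, N) = 664 + 8*C² + 8*N² (z(C, N) = 8*(((C*C + N*N) + 88) - 5) = 8*(((C² + N²) + 88) - 5) = 8*((88 + C² + N²) - 5) = 8*(83 + C² + N²) = 664 + 8*C² + 8*N²)
z(-110, 18) + M = (664 + 8*(-110)² + 8*18²) + 40992 = (664 + 8*12100 + 8*324) + 40992 = (664 + 96800 + 2592) + 40992 = 100056 + 40992 = 141048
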